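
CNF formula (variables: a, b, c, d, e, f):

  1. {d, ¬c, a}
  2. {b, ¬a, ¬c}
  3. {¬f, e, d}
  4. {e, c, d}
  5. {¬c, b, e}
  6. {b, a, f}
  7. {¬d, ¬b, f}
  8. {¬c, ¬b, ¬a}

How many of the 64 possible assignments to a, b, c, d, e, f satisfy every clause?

Case analysis on b and c:
  b=1, c=1: remaining (a,d,e,f) ∈ {(0,1,0,1); (0,1,1,1)} — 2.
  b=1, c=0: a free; 4 ways for (d,e,f) × 2^1 = 8.
  b=0, c=1: remaining (a,d,e,f) ∈ {(0,1,1,1)} — 1.
  b=0, c=0: 9 of the 16 assignments to (a,d,e,f) work.
Total: 2 + 8 + 1 + 9 = 20.

20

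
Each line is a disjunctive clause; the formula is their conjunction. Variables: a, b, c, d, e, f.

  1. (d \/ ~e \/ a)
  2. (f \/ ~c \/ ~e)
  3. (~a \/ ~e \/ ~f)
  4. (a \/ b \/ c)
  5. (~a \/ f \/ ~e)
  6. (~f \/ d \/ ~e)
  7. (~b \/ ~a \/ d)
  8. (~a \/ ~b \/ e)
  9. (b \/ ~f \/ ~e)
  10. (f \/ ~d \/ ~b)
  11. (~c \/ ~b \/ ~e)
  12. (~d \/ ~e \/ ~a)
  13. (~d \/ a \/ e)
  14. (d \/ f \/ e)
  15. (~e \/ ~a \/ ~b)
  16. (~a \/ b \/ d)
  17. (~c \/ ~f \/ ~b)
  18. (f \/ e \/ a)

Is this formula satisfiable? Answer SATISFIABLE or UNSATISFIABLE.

Branch on a: take a = False.
Try b = True.
The remaining clauses are satisfied by c = False, d = True, e = True, f = True.
Every clause has at least one true literal under this assignment.
So a=F  b=T  c=F  d=T  e=T  f=T is a satisfying assignment.

SATISFIABLE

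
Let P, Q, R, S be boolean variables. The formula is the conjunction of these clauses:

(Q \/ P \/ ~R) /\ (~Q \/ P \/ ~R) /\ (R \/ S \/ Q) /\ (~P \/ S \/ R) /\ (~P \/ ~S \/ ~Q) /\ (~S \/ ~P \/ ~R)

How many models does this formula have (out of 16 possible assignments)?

The models are:
  P=F Q=F R=F S=T
  P=F Q=T R=F S=F
  P=F Q=T R=F S=T
  P=T Q=F R=F S=T
  P=T Q=F R=T S=F
  P=T Q=T R=T S=F
That's 6 in total.

6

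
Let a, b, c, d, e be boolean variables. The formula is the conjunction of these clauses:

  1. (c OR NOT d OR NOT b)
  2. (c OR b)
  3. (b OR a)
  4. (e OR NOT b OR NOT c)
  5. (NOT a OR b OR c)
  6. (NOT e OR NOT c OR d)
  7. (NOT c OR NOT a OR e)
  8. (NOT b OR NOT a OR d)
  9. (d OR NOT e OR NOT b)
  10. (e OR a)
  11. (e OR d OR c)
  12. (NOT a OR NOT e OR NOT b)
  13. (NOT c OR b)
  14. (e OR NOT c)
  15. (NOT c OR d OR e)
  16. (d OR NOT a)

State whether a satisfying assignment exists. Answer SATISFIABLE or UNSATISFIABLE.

Branch on a: take a = False.
  then b is forced to True.
  then e is forced to True.
  then d is forced to True.
  then c is forced to True.
So a=F  b=T  c=T  d=T  e=T is a satisfying assignment.

SATISFIABLE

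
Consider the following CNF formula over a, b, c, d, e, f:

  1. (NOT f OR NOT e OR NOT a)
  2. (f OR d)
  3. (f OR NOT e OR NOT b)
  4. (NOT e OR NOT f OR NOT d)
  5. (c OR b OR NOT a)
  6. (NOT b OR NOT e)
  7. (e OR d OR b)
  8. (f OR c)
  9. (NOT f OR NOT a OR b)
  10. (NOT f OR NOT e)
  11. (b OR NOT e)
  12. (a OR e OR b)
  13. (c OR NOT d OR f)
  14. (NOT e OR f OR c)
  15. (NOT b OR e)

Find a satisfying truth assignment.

a=T, b=F, c=T, d=T, e=F, f=F

c occurs only positively in the remaining clauses — set c = True.
Try a = True.
The remaining clauses are satisfied by b = False, d = True, e = False, f = False.
Every clause has at least one true literal under this assignment.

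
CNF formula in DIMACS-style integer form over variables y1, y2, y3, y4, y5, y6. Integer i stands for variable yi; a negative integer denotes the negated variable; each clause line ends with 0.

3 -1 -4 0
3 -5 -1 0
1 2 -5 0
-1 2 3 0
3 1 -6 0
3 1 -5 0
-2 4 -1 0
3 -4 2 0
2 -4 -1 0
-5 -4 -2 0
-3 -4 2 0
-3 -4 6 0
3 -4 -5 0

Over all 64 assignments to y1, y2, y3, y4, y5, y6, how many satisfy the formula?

Case analysis on y3 and y1:
  y3=T, y1=T: 5 of the 16 assignments to (y2,y4,y5,y6) work.
  y3=T, y1=F: 7 of the 16 assignments to (y2,y4,y5,y6) work.
  y3=F, y1=T: a clause becomes empty — 0.
  y3=F, y1=F: remaining (y2,y4,y5,y6) ∈ {(F,F,F,F); (T,F,F,F); (T,T,F,F)} — 3.
Total: 5 + 7 + 0 + 3 = 15.

15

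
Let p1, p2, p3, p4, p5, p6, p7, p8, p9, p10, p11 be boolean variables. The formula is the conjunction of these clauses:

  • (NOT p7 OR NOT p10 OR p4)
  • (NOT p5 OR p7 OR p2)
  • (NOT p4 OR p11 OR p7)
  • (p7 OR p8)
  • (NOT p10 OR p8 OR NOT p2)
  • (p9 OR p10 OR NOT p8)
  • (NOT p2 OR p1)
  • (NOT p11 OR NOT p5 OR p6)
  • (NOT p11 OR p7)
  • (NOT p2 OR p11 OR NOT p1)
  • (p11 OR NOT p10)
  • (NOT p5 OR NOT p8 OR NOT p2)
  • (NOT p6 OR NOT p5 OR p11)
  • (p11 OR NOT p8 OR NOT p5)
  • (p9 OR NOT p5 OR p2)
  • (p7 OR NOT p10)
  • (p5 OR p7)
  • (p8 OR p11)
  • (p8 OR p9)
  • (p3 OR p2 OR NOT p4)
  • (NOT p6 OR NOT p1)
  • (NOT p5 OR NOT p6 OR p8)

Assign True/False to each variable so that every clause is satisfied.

p1=0, p2=0, p3=0, p4=0, p5=0, p6=0, p7=1, p8=0, p9=1, p10=0, p11=1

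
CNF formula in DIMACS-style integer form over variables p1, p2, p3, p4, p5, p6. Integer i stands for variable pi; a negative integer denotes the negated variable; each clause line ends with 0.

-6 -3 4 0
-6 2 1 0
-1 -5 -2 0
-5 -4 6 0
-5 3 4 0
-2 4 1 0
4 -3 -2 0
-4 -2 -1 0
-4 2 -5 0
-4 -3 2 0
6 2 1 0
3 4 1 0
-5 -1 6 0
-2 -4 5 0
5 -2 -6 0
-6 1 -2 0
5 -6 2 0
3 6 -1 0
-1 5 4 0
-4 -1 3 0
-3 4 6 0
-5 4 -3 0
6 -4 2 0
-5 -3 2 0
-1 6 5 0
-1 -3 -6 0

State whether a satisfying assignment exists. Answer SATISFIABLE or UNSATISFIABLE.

p4 = True:
  p2 = True:
    propagation gives p1=False, p5=True, p6=True; an empty clause results — contradiction.
  p2 = False:
    propagation gives p5=False, p3=False, p6=False; an empty clause results — contradiction.
p4 = False:
  p1 = True:
    propagation gives p5=True, p2=False, p3=True; an empty clause results — contradiction.
  p1 = False:
    propagation gives p2=False, p6=False; an empty clause results — contradiction.
Every branch closes, so no satisfying assignment exists.

UNSATISFIABLE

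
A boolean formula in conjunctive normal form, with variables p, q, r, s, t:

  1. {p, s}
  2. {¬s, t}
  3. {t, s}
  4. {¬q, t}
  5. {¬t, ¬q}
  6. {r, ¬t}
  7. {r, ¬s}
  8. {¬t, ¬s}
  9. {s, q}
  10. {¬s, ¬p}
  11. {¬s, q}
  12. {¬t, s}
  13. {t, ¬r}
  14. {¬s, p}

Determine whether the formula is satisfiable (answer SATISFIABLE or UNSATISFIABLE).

UNSATISFIABLE

s = True:
  propagation gives t=True; an empty clause results — contradiction.
s = False:
  propagation gives p=True, t=True; an empty clause results — contradiction.
Every branch closes, so no satisfying assignment exists.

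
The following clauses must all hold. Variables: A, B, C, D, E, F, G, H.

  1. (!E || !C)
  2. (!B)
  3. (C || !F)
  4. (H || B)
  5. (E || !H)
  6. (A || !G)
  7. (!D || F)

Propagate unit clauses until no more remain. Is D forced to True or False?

False

(!B) stands alone — B = False.
(B || H) with B = False leaves only H, so H = True.
In (E || !H), !H is now false; E must hold, so E = True.
From (!C || !E) and E = True: C = False.
(!F || C) with C = False leaves only !F, so F = False.
From (F || !D) and F = False: D = False.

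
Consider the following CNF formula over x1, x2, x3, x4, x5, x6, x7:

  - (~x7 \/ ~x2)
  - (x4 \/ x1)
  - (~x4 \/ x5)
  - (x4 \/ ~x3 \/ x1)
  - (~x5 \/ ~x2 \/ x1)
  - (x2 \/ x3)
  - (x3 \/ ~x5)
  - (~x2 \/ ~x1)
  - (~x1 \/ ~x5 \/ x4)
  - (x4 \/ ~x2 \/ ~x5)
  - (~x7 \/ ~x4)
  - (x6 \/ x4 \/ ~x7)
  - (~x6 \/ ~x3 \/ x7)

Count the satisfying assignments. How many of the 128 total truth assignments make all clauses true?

4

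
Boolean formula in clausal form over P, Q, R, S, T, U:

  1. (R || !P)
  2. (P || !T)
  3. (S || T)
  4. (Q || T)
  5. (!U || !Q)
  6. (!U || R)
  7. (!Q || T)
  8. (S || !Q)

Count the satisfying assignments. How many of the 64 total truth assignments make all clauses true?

The models are:
  P=T Q=F R=T S=F T=T U=F
  P=T Q=F R=T S=F T=T U=T
  P=T Q=F R=T S=T T=T U=F
  P=T Q=F R=T S=T T=T U=T
  P=T Q=T R=T S=T T=T U=F
Count: 5.

5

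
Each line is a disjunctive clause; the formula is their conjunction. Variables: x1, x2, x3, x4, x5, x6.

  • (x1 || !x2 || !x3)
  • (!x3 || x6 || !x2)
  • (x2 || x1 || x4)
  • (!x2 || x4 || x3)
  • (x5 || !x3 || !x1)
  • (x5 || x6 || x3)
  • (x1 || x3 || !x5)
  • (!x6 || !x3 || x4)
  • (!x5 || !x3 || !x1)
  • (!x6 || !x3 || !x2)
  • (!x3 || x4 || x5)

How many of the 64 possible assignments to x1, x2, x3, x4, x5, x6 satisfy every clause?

15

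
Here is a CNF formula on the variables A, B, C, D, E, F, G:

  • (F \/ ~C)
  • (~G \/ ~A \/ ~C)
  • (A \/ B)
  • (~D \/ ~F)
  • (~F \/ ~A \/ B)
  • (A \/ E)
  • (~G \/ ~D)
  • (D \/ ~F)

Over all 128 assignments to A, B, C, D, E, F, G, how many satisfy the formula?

15

Case analysis on A and F:
  A=T, F=T: a clause becomes empty — 0.
  A=T, F=F: B, E free; 3 ways for (C,D,G) × 2^2 = 12.
  A=F, F=T: a clause becomes empty — 0.
  A=F, F=F: remaining (B,C,D,E,G) ∈ {(T,F,F,T,F); (T,F,F,T,T); (T,F,T,T,F)} — 3.
Total: 0 + 12 + 0 + 3 = 15.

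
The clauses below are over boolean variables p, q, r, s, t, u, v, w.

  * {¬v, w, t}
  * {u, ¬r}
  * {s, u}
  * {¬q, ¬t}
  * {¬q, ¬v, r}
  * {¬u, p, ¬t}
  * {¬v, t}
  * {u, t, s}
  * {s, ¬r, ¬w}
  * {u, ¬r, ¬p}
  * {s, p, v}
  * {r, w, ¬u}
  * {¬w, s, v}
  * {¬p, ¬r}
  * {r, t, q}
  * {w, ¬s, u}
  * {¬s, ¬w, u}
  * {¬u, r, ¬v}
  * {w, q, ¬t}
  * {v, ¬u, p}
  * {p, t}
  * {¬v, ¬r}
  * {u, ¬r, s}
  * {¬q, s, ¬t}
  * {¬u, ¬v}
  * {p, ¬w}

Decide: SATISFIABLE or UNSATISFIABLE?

SATISFIABLE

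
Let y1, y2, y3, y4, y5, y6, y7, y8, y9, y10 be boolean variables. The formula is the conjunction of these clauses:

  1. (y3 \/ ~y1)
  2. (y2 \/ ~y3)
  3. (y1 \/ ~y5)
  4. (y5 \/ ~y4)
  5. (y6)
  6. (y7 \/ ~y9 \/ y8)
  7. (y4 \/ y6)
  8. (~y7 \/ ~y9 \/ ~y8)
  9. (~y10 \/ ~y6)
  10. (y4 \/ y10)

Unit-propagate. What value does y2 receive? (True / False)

True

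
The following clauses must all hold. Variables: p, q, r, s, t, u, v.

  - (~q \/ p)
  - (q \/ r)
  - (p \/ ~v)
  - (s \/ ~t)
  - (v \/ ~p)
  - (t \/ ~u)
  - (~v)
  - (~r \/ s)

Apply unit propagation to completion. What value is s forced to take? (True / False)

True

(~v) is a unit clause: v = False.
In (v \/ ~p), v is now false; ~p must hold, so p = False.
(p \/ ~q): since p = False, the clause reduces to (~q). q = False.
In (r \/ q), q is now false; r must hold, so r = True.
(s \/ ~r) with r = True leaves only s, so s = True.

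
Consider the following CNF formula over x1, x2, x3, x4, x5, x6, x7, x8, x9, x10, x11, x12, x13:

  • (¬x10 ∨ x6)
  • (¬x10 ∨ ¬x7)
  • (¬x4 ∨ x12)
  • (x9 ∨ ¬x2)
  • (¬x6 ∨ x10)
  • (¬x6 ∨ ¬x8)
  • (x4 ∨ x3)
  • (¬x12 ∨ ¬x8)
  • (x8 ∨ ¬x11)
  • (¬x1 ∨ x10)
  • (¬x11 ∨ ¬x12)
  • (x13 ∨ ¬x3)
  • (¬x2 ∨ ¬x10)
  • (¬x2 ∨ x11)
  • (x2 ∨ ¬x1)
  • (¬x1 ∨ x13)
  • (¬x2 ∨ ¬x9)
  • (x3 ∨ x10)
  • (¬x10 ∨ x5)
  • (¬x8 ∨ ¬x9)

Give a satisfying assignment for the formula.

x1 = F  x2 = F  x3 = T  x4 = F  x5 = T  x6 = F  x7 = T  x8 = T  x9 = F  x10 = F  x11 = F  x12 = F  x13 = T

x1 occurs only negated in the remaining clauses — set x1 = False.
x5 occurs only positively in the remaining clauses — set x5 = True.
Try x2 = False.
Branch on x3: take x3 = True.
  then x13 is forced to True.
For the remaining variables, x4 = False, x6 = False, x7 = True, x8 = True, x9 = False, x10 = False, x11 = False, x12 = False works.
Every clause has at least one true literal under this assignment.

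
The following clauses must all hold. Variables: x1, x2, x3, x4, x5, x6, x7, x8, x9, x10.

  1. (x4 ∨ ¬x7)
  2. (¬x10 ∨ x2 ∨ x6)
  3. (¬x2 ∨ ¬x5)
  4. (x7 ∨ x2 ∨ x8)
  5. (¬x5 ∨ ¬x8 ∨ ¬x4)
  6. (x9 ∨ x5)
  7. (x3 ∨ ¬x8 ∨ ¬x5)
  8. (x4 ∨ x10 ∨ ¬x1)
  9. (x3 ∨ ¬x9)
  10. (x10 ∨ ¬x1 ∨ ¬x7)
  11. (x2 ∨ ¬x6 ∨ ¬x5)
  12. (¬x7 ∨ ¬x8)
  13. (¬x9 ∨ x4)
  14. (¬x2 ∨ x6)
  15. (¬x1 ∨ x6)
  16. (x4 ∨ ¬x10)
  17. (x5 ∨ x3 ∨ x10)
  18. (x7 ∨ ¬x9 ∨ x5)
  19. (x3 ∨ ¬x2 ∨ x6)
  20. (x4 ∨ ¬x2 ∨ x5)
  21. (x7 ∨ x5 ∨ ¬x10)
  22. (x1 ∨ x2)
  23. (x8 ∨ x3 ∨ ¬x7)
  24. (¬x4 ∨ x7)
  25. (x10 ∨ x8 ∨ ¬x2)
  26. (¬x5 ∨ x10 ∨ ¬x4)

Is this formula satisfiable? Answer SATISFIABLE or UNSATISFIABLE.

Pure literal: x3 appears only positively; assign x3 = True.
Branch on x1: take x1 = False.
  then x2 is forced to True.
  then x5 is forced to False.
  then x9 is forced to True.
  then x4 is forced to True.
  then x6 is forced to True.
  then x7 is forced to True.
  then x8 is forced to False.
  then x10 is forced to True.
So x1=F  x2=T  x3=T  x4=T  x5=F  x6=T  x7=T  x8=F  x9=T  x10=T is a satisfying assignment.

SATISFIABLE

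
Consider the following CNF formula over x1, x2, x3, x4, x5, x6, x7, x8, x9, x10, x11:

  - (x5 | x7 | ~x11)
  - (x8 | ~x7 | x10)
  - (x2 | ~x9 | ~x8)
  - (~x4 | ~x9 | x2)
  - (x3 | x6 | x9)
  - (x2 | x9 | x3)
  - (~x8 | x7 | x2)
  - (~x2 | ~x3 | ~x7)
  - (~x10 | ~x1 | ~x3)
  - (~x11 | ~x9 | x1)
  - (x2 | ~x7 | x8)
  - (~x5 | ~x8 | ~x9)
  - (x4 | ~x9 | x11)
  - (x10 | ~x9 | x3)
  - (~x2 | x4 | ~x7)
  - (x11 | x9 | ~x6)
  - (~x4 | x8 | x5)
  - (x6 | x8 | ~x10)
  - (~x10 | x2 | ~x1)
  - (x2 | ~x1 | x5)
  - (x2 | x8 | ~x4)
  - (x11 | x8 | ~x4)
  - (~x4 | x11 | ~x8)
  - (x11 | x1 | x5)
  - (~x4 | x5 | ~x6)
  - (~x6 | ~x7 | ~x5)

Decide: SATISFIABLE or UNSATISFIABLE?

Branch on x1: take x1 = True.
Branch on x2: take x2 = True.
The remaining clauses are satisfied by x3 = True, x4 = False, x5 = True, x6 = False, x7 = False, x8 = False, x9 = False, x10 = False, x11 = False.
Every clause has at least one true literal under this assignment.
So x1=True, x2=True, x3=True, x4=False, x5=True, x6=False, x7=False, x8=False, x9=False, x10=False, x11=False is a satisfying assignment.

SATISFIABLE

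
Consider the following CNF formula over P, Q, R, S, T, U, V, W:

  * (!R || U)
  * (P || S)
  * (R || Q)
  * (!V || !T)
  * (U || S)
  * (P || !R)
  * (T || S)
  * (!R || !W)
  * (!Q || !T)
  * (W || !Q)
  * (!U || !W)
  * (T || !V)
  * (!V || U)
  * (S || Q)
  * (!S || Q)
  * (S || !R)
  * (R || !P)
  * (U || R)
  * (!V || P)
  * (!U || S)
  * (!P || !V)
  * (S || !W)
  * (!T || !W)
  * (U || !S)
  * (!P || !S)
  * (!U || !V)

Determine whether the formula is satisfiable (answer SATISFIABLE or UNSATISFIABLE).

S = True:
  propagation gives Q=True, T=False, W=True, R=False; an empty clause results — contradiction.
S = False:
  propagation gives P=True, U=True; an empty clause results — contradiction.
Every branch closes, so no satisfying assignment exists.

UNSATISFIABLE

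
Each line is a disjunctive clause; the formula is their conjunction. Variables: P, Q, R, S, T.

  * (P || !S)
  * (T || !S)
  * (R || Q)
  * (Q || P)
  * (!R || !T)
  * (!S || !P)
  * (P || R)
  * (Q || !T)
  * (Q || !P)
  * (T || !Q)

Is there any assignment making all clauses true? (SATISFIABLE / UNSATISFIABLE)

SATISFIABLE

Pure literal: S appears only negated; assign S = False.
Try P = True.
  then Q is forced to True.
  then T is forced to True.
  then R is forced to False.
So P = 1, Q = 1, R = 0, S = 0, T = 1 is a satisfying assignment.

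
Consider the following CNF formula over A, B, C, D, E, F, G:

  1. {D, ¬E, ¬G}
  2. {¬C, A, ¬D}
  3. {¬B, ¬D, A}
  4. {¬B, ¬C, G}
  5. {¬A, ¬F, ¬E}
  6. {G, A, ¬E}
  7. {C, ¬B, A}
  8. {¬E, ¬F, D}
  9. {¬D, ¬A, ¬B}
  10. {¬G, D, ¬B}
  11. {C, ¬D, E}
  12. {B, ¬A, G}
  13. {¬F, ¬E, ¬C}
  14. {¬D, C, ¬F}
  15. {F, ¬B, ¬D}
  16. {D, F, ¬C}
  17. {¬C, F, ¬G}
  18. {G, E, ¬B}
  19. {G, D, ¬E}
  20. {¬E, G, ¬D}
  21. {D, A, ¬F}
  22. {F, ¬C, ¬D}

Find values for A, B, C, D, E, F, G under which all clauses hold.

A = True, B = False, C = False, D = False, E = False, F = True, G = True

Check each clause:
  1. {D, ¬G, ¬E} — ¬E is true.
  2. {¬D, A, ¬C} — A is true.
  3. {¬D, ¬B, A} — A is true.
  4. {G, ¬B, ¬C} — ¬C is true.
  5. {¬F, ¬A, ¬E} — ¬E is true.
  6. {¬E, G, A} — A is true.
  7. {A, ¬B, C} — A is true.
  8. {¬F, ¬E, D} — ¬E is true.
  9. {¬A, ¬D, ¬B} — ¬D is true.
  10. {D, ¬G, ¬B} — ¬B is true.
  11. {E, C, ¬D} — ¬D is true.
  12. {¬A, B, G} — G is true.
  13. {¬F, ¬E, ¬C} — ¬E is true.
  14. {C, ¬D, ¬F} — ¬D is true.
  15. {¬D, F, ¬B} — ¬D is true.
  16. {F, D, ¬C} — ¬C is true.
  17. {¬G, ¬C, F} — ¬C is true.
  18. {G, ¬B, E} — ¬B is true.
  19. {D, ¬E, G} — ¬E is true.
  20. {G, ¬E, ¬D} — ¬E is true.
  21. {¬F, D, A} — A is true.
  22. {F, ¬C, ¬D} — ¬D is true.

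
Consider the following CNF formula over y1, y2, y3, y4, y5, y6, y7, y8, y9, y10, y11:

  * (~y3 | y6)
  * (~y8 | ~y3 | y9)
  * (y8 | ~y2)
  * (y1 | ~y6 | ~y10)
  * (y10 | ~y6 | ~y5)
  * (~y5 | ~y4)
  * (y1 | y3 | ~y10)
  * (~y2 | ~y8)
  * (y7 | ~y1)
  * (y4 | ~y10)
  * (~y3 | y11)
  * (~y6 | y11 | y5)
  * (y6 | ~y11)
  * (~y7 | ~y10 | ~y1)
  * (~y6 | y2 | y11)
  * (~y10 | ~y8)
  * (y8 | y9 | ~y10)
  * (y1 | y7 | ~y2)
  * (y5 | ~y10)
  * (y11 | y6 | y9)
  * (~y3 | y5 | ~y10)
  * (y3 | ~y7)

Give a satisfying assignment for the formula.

y1 = False, y2 = False, y3 = False, y4 = True, y5 = False, y6 = False, y7 = False, y8 = False, y9 = True, y10 = False, y11 = False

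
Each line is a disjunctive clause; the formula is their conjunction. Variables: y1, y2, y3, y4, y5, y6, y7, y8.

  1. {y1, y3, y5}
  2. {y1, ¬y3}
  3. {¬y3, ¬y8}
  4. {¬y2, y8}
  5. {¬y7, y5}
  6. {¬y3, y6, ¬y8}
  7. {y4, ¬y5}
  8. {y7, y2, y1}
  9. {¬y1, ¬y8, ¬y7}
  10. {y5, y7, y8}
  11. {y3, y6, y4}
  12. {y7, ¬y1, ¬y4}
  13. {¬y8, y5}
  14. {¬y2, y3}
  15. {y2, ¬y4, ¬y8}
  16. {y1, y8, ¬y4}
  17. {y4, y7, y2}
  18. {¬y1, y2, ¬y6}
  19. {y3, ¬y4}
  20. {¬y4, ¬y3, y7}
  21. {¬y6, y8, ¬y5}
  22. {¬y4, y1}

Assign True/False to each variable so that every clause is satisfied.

Branch on y1: take y1 = True.
For the remaining variables, y2 = False, y3 = True, y4 = True, y5 = True, y6 = False, y7 = True, y8 = False works.
Every clause has at least one true literal under this assignment.

y1=T, y2=F, y3=T, y4=T, y5=T, y6=F, y7=T, y8=F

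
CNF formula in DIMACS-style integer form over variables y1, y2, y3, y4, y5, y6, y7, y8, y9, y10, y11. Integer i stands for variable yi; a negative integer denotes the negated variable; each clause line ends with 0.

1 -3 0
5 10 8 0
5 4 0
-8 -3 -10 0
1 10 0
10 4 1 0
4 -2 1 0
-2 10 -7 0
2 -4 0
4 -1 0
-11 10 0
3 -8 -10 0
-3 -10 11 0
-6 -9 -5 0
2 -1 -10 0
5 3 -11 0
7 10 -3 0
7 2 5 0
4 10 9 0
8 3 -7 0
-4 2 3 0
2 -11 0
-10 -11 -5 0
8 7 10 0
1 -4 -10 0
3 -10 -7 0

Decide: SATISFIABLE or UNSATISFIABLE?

SATISFIABLE

Pure literal: y6 appears only negated; assign y6 = False.
Set y1 = True and propagate.
  then y4 is forced to True.
  then y2 is forced to True.
Set y3 = False and propagate.
For the remaining variables, y5 = True, y7 = False, y8 = True, y9 = False, y10 = False, y11 = False works.
So y1 = T, y2 = T, y3 = F, y4 = T, y5 = T, y6 = F, y7 = F, y8 = T, y9 = F, y10 = F, y11 = F is a satisfying assignment.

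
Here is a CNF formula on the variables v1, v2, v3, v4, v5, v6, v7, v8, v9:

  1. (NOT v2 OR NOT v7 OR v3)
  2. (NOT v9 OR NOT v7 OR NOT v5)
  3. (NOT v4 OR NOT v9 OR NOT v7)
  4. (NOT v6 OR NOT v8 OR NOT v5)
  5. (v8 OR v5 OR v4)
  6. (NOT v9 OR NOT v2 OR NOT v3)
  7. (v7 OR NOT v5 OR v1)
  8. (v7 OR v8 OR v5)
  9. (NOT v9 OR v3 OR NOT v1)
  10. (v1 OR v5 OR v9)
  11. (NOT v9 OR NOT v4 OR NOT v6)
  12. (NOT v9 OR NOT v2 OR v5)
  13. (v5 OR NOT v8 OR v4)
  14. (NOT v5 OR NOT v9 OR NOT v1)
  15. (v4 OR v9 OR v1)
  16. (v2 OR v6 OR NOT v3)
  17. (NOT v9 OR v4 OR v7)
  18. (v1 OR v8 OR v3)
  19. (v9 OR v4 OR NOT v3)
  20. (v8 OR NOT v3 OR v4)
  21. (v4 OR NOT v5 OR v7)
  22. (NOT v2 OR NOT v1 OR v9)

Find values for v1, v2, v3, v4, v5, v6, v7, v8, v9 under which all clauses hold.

v1=True, v2=False, v3=False, v4=False, v5=True, v6=True, v7=True, v8=False, v9=False

Set v1 = True and propagate.
For the remaining variables, v2 = False, v3 = False, v4 = False, v5 = True, v6 = True, v7 = True, v8 = False, v9 = False works.
Every clause has at least one true literal under this assignment.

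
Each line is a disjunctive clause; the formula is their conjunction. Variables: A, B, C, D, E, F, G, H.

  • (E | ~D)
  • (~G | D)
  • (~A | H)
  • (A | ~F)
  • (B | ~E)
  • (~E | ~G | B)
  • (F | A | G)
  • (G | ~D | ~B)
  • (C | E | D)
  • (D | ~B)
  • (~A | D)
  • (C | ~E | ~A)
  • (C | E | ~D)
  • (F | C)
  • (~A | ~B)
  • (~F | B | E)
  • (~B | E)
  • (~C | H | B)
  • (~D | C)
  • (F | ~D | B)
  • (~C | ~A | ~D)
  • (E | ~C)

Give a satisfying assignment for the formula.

H occurs only positively in the remaining clauses — set H = True.
Try A = False.
  then F is forced to False.
  then G is forced to True.
  then D is forced to True.
  then E is forced to True.
  then B is forced to True.
  then C is forced to True.
Every clause has at least one true literal under this assignment.

A = F, B = T, C = T, D = T, E = T, F = F, G = T, H = T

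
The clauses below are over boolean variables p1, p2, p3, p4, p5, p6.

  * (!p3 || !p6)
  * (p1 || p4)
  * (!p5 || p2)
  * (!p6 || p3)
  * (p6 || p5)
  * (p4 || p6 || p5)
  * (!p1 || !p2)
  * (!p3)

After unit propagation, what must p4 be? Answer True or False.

Unit clause (!p3) sets p3 = False.
(p3 || !p6): since p3 = False, the clause reduces to (!p6). p6 = False.
(p6 || p5) with p6 = False leaves only p5, so p5 = True.
(!p5 || p2) with p5 = True leaves only p2, so p2 = True.
(!p1 || !p2): since p2 = True, the clause reduces to (!p1). p1 = False.
In (p1 || p4), p1 is now false; p4 must hold, so p4 = True.

True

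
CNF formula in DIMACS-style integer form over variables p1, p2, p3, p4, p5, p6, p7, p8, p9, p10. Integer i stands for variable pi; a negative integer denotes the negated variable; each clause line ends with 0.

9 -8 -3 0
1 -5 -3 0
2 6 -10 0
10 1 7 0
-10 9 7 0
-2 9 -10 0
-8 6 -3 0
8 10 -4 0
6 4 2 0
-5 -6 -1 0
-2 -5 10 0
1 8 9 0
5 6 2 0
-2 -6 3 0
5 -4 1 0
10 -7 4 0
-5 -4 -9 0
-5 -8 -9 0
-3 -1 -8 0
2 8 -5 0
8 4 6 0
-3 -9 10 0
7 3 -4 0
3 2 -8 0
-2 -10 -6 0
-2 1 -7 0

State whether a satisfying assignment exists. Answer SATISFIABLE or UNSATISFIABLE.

SATISFIABLE

Branch on p1: take p1 = True.
The remaining clauses are satisfied by p2 = True, p3 = False, p4 = True, p5 = False, p6 = False, p7 = True, p8 = True, p9 = True, p10 = False.
Every clause has at least one true literal under this assignment.
So p1=T, p2=T, p3=F, p4=T, p5=F, p6=F, p7=T, p8=T, p9=T, p10=F is a satisfying assignment.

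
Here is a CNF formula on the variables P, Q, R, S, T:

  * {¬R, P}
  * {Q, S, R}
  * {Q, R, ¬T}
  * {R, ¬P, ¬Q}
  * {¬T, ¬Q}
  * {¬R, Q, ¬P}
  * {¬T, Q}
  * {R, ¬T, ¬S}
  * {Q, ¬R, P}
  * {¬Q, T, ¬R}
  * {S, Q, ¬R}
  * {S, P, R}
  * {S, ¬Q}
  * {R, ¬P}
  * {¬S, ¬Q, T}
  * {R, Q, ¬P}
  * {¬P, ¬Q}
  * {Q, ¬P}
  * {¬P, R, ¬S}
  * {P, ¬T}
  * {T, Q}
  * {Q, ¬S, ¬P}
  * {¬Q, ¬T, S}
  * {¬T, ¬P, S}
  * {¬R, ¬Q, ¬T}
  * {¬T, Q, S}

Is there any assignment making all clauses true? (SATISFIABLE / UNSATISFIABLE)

UNSATISFIABLE

Q = True:
  propagation gives T=False, R=False, P=False, S=True; an empty clause results — contradiction.
Q = False:
  propagation gives T=False; an empty clause results — contradiction.
Every branch closes, so no satisfying assignment exists.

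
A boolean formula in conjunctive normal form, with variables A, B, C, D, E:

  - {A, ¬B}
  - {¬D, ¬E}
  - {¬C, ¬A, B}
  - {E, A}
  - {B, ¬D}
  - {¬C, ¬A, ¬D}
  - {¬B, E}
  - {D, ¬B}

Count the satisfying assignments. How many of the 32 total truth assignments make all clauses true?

The models are:
  A=F B=F C=F D=F E=T
  A=F B=F C=T D=F E=T
  A=T B=F C=F D=F E=F
  A=T B=F C=F D=F E=T
Count: 4.

4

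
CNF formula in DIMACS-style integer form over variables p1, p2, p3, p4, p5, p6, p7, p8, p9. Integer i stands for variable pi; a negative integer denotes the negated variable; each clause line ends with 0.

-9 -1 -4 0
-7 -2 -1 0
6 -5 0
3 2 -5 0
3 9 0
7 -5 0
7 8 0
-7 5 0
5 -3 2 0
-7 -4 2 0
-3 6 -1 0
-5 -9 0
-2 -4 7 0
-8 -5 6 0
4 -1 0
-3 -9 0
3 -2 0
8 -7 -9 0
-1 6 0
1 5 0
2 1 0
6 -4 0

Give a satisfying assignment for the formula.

p6 occurs only positively in the remaining clauses — set p6 = True.
Set p1 = False and propagate.
  then p5 is forced to True.
  then p7 is forced to True.
  then p9 is forced to False.
  then p3 is forced to True.
  then p2 is forced to True.
p4, p8 are now unconstrained; take p4 = True, p8 = False.

p1 = F, p2 = T, p3 = T, p4 = T, p5 = T, p6 = T, p7 = T, p8 = F, p9 = F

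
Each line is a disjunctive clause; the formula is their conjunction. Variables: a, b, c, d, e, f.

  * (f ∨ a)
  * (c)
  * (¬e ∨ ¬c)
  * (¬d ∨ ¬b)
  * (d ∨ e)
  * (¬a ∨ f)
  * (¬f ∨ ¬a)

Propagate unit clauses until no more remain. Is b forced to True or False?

False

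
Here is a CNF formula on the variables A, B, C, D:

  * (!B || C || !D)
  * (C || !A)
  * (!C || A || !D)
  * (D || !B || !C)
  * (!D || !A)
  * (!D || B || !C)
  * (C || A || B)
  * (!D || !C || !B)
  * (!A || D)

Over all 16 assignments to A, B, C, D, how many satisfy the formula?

2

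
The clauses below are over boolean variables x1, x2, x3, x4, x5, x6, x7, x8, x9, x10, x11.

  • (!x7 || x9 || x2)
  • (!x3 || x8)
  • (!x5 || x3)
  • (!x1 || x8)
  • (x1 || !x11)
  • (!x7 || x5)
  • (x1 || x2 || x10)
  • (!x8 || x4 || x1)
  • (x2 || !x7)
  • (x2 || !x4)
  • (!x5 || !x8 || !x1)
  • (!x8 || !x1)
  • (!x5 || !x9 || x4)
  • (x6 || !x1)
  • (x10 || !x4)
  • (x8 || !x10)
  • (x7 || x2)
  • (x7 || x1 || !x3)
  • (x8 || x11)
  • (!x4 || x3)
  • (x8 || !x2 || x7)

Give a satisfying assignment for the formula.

x1=0, x2=1, x3=1, x4=1, x5=1, x6=1, x7=1, x8=1, x9=1, x10=1, x11=0

Check each clause:
  1. (x2 || x9 || !x7) — x9 is true.
  2. (x8 || !x3) — x8 is true.
  3. (x3 || !x5) — x3 is true.
  4. (!x1 || x8) — x8 is true.
  5. (x1 || !x11) — !x11 is true.
  6. (x5 || !x7) — x5 is true.
  7. (x1 || x10 || x2) — x10 is true.
  8. (!x8 || x4 || x1) — x4 is true.
  9. (!x7 || x2) — x2 is true.
  10. (!x4 || x2) — x2 is true.
  11. (!x1 || !x5 || !x8) — !x1 is true.
  12. (!x1 || !x8) — !x1 is true.
  13. (!x5 || x4 || !x9) — x4 is true.
  14. (x6 || !x1) — !x1 is true.
  15. (x10 || !x4) — x10 is true.
  16. (!x10 || x8) — x8 is true.
  17. (x7 || x2) — x2 is true.
  18. (x1 || x7 || !x3) — x7 is true.
  19. (x8 || x11) — x8 is true.
  20. (!x4 || x3) — x3 is true.
  21. (!x2 || x7 || x8) — x8 is true.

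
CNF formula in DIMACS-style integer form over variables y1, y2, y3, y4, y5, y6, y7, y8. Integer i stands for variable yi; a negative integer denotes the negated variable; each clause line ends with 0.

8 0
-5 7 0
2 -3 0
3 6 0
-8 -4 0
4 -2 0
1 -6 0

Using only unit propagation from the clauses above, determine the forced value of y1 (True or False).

True

(y8) is a unit clause: y8 = True.
In (NOT y8 OR NOT y4), NOT y8 is now false; NOT y4 must hold, so y4 = False.
(y4 OR NOT y2): since y4 = False, the clause reduces to (NOT y2). y2 = False.
In (y2 OR NOT y3), y2 is now false; NOT y3 must hold, so y3 = False.
(y3 OR y6) with y3 = False leaves only y6, so y6 = True.
In (y1 OR NOT y6), NOT y6 is now false; y1 must hold, so y1 = True.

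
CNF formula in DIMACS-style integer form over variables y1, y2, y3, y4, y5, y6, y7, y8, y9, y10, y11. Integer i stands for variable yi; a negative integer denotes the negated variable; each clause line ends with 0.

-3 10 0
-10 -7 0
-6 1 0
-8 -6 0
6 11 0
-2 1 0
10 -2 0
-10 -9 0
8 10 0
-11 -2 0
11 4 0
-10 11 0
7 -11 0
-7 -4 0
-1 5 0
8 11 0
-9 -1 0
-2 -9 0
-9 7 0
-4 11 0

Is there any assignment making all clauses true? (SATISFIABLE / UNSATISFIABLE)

y2 occurs only negated in the remaining clauses — set y2 = False.
y3 occurs only negated in the remaining clauses — set y3 = False.
Try y1 = False.
  then y6 is forced to False.
  then y11 is forced to True.
  then y7 is forced to True.
  then y10 is forced to False.
  then y8 is forced to True.
  then y4 is forced to False.
y5, y9 are now unconstrained; take y5 = False, y9 = False.
So y1 = 0, y2 = 0, y3 = 0, y4 = 0, y5 = 0, y6 = 0, y7 = 1, y8 = 1, y9 = 0, y10 = 0, y11 = 1 is a satisfying assignment.

SATISFIABLE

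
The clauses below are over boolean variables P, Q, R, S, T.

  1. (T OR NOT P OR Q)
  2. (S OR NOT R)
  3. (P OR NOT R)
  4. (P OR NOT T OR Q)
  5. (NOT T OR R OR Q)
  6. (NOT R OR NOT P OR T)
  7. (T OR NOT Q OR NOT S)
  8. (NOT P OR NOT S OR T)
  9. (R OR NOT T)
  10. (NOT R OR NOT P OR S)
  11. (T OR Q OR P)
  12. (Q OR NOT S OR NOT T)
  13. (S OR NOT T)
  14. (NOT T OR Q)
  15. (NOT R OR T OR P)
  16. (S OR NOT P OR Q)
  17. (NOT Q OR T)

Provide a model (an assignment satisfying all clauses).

P=True, Q=True, R=True, S=True, T=True

Branch on P: take P = True.
The remaining clauses are satisfied by Q = True, R = True, S = True, T = True.
Every clause has at least one true literal under this assignment.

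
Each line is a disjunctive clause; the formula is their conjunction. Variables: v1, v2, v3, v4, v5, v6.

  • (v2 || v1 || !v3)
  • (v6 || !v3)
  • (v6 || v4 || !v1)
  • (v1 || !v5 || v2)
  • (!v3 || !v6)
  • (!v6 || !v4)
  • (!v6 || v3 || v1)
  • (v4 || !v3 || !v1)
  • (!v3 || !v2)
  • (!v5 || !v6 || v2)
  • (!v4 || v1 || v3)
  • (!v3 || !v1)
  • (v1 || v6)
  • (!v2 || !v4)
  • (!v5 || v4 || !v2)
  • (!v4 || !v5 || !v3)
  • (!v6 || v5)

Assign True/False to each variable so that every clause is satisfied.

v1=1, v2=0, v3=0, v4=1, v5=0, v6=0

Try v1 = True.
  then v3 is forced to False.
For the remaining variables, v2 = False, v4 = True, v5 = False, v6 = False works.
Every clause has at least one true literal under this assignment.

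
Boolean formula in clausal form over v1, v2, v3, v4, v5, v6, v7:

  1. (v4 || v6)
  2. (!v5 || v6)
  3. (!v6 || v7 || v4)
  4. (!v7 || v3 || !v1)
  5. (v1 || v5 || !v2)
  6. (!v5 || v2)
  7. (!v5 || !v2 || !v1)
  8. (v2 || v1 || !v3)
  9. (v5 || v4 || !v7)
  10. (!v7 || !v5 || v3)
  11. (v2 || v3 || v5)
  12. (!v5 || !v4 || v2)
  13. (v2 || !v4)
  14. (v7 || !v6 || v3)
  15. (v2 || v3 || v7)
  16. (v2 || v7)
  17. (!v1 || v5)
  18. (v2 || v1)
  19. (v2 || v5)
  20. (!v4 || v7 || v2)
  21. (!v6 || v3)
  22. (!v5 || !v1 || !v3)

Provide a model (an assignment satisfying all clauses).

v1=F  v2=T  v3=T  v4=T  v5=T  v6=T  v7=F

Try v1 = False.
  then v2 is forced to True.
  then v5 is forced to True.
  then v6 is forced to True.
  then v3 is forced to True.
Branch on v4: take v4 = True.
v7 is now unconstrained; take v7 = False.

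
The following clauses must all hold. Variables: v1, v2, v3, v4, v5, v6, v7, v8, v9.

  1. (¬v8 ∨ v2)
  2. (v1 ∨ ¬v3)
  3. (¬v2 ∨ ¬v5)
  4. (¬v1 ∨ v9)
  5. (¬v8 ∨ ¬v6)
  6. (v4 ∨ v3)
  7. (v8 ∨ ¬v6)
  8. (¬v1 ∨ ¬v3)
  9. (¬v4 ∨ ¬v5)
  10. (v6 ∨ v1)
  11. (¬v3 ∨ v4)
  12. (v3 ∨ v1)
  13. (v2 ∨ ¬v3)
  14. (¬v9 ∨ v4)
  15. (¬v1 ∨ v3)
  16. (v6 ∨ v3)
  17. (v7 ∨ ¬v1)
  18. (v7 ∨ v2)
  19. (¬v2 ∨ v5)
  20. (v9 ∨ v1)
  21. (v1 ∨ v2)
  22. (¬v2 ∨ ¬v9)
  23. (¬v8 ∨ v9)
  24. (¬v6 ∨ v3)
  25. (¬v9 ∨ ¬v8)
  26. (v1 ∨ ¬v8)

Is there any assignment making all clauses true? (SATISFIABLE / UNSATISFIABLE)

UNSATISFIABLE

v1 = True:
  propagation gives v9=True, v3=False; an empty clause results — contradiction.
v1 = False:
  propagation gives v3=False; an empty clause results — contradiction.
Every branch closes, so no satisfying assignment exists.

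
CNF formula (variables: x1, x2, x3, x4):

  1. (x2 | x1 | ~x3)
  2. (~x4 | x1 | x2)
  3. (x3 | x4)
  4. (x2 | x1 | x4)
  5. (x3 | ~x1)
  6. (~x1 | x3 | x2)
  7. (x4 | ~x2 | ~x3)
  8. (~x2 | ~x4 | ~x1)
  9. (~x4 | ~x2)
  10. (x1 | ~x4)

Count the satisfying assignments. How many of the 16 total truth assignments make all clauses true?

2

The models are:
  x1=1 x2=0 x3=1 x4=0
  x1=1 x2=0 x3=1 x4=1
Count: 2.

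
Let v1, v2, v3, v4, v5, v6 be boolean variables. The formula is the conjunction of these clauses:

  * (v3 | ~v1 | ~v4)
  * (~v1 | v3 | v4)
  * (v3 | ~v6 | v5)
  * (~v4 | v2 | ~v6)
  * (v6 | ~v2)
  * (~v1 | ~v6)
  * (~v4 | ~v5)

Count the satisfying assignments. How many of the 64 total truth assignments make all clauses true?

16

Case analysis on v4 and v6:
  v4=1, v6=1: remaining (v1,v2,v3,v5) ∈ {(0,1,1,0)} — 1.
  v4=1, v6=0: remaining (v1,v2,v3,v5) ∈ {(0,0,0,0); (0,0,1,0); (1,0,1,0)} — 3.
  v4=0, v6=1: v2 free; 3 ways for (v1,v3,v5) × 2^1 = 6.
  v4=0, v6=0: v5 free; 3 ways for (v1,v2,v3) × 2^1 = 6.
Total: 1 + 3 + 6 + 6 = 16.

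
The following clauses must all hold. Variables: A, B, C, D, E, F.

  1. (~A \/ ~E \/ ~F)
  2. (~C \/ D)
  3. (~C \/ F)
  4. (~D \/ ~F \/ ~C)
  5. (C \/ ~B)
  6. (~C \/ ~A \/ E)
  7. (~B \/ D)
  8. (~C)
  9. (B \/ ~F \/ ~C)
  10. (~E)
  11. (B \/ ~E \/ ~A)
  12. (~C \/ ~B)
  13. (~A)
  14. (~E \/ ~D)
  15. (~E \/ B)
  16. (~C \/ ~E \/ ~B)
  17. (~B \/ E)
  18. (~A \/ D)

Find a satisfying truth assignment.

A = F  B = F  C = F  D = F  E = F  F = T

Unit propagation: (~C) forces C = False.
(~B) is a unit clause, so B = False.
The clause (~E) is unit: E must be False.
The clause (~A) is unit: A must be False.
D, F are now unconstrained; take D = False, F = True.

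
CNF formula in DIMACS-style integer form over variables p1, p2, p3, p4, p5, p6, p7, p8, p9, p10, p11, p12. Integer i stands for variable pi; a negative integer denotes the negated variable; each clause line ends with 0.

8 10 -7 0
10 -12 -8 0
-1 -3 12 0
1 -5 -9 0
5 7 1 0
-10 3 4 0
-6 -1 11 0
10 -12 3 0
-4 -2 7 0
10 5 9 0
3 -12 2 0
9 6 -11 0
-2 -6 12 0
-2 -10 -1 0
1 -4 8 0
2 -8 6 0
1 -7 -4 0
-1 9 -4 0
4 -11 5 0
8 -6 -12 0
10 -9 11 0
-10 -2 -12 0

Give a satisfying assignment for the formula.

p1 = T, p2 = F, p3 = T, p4 = T, p5 = F, p6 = T, p7 = F, p8 = T, p9 = T, p10 = T, p11 = T, p12 = T

Try p1 = True.
Branch on p2: take p2 = False.
Set p3 = True and propagate.
  then p12 is forced to True.
The remaining clauses are satisfied by p4 = True, p5 = False, p6 = True, p7 = False, p8 = True, p9 = True, p10 = True, p11 = True.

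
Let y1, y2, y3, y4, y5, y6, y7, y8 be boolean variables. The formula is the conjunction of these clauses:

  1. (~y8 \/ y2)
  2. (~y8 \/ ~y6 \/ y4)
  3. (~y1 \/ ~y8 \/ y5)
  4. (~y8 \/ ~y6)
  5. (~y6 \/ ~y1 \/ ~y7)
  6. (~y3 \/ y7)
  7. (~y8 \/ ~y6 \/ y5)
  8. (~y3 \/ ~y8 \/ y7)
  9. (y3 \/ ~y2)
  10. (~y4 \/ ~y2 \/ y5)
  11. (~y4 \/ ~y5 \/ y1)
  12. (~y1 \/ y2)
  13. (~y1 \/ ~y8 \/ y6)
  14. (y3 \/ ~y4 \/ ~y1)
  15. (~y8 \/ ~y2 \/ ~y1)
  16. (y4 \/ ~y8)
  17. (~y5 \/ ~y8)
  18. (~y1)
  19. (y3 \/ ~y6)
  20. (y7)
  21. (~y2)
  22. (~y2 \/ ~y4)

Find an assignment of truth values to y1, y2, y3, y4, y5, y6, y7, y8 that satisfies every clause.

y1=False, y2=False, y3=False, y4=False, y5=True, y6=False, y7=True, y8=False

Check each clause:
  1. (y2 \/ ~y8) — ~y8 is true.
  2. (~y8 \/ ~y6 \/ y4) — ~y8 is true.
  3. (~y1 \/ y5 \/ ~y8) — ~y8 is true.
  4. (~y8 \/ ~y6) — ~y8 is true.
  5. (~y1 \/ ~y6 \/ ~y7) — ~y6 is true.
  6. (y7 \/ ~y3) — ~y3 is true.
  7. (~y6 \/ y5 \/ ~y8) — ~y8 is true.
  8. (~y3 \/ ~y8 \/ y7) — ~y8 is true.
  9. (~y2 \/ y3) — ~y2 is true.
  10. (y5 \/ ~y4 \/ ~y2) — ~y4 is true.
  11. (y1 \/ ~y5 \/ ~y4) — ~y4 is true.
  12. (~y1 \/ y2) — ~y1 is true.
  13. (~y1 \/ y6 \/ ~y8) — ~y8 is true.
  14. (~y1 \/ ~y4 \/ y3) — ~y4 is true.
  15. (~y2 \/ ~y1 \/ ~y8) — ~y8 is true.
  16. (~y8 \/ y4) — ~y8 is true.
  17. (~y5 \/ ~y8) — ~y8 is true.
  18. (~y1) — ~y1 is true.
  19. (~y6 \/ y3) — ~y6 is true.
  20. (y7) — y7 is true.
  21. (~y2) — ~y2 is true.
  22. (~y4 \/ ~y2) — ~y4 is true.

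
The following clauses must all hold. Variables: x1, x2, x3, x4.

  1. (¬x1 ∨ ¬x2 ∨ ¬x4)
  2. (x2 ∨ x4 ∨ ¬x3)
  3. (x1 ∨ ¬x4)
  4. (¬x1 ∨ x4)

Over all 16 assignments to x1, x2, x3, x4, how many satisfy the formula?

Satisfying assignments:
  x1=F x2=F x3=F x4=F
  x1=F x2=T x3=F x4=F
  x1=F x2=T x3=T x4=F
  x1=T x2=F x3=F x4=T
  x1=T x2=F x3=T x4=T
That's 5 in total.

5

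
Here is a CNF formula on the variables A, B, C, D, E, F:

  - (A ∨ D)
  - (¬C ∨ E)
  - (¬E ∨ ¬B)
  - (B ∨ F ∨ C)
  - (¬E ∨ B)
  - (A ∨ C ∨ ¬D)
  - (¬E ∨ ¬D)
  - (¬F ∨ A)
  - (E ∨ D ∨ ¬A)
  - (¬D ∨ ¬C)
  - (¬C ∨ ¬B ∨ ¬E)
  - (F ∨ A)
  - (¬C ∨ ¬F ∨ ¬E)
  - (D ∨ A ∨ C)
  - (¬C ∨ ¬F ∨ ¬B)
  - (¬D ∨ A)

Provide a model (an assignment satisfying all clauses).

A=True  B=False  C=False  D=True  E=False  F=True

Check each clause:
  1. (A ∨ D) — A is true.
  2. (¬C ∨ E) — ¬C is true.
  3. (¬E ∨ ¬B) — ¬E is true.
  4. (F ∨ C ∨ B) — F is true.
  5. (¬E ∨ B) — ¬E is true.
  6. (¬D ∨ C ∨ A) — A is true.
  7. (¬D ∨ ¬E) — ¬E is true.
  8. (¬F ∨ A) — A is true.
  9. (¬A ∨ D ∨ E) — D is true.
  10. (¬D ∨ ¬C) — ¬C is true.
  11. (¬E ∨ ¬B ∨ ¬C) — ¬E is true.
  12. (A ∨ F) — A is true.
  13. (¬F ∨ ¬E ∨ ¬C) — ¬E is true.
  14. (D ∨ A ∨ C) — A is true.
  15. (¬C ∨ ¬F ∨ ¬B) — ¬C is true.
  16. (¬D ∨ A) — A is true.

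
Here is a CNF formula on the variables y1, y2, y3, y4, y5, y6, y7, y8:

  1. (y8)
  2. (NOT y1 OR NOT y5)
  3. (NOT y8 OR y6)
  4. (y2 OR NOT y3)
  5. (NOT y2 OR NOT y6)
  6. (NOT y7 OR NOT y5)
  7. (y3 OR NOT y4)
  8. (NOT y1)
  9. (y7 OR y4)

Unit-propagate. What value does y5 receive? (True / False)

False

(y8) is a unit clause: y8 = True.
(y6 OR NOT y8): since y8 = True, the clause reduces to (y6). y6 = True.
(NOT y6 OR NOT y2) with y6 = True leaves only NOT y2, so y2 = False.
In (y2 OR NOT y3), y2 is now false; NOT y3 must hold, so y3 = False.
(y3 OR NOT y4) with y3 = False leaves only NOT y4, so y4 = False.
(NOT y1) stands alone — y1 = False.
(y4 OR y7): since y4 = False, the clause reduces to (y7). y7 = True.
In (NOT y5 OR NOT y7), NOT y7 is now false; NOT y5 must hold, so y5 = False.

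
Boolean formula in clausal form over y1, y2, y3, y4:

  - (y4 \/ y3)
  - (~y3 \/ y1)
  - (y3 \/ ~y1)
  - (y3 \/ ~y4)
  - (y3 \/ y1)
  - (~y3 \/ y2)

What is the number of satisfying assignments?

Satisfying assignments:
  y1=T y2=T y3=T y4=F
  y1=T y2=T y3=T y4=T
Count: 2.

2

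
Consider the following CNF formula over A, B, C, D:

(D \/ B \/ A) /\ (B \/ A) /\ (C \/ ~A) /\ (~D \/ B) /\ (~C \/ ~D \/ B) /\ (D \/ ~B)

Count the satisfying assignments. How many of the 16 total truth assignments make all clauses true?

4

Satisfying assignments:
  A=0 B=1 C=0 D=1
  A=0 B=1 C=1 D=1
  A=1 B=0 C=1 D=0
  A=1 B=1 C=1 D=1
That's 4 in total.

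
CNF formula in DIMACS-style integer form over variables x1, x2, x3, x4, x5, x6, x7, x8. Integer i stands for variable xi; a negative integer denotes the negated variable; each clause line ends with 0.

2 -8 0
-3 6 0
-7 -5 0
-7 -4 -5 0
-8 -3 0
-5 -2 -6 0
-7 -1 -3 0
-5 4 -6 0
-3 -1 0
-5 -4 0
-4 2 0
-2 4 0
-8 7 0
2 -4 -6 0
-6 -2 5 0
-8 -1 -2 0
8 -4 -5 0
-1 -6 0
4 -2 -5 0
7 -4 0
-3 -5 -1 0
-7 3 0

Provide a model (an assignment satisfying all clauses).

x1 = F, x2 = F, x3 = F, x4 = F, x5 = F, x6 = T, x7 = F, x8 = F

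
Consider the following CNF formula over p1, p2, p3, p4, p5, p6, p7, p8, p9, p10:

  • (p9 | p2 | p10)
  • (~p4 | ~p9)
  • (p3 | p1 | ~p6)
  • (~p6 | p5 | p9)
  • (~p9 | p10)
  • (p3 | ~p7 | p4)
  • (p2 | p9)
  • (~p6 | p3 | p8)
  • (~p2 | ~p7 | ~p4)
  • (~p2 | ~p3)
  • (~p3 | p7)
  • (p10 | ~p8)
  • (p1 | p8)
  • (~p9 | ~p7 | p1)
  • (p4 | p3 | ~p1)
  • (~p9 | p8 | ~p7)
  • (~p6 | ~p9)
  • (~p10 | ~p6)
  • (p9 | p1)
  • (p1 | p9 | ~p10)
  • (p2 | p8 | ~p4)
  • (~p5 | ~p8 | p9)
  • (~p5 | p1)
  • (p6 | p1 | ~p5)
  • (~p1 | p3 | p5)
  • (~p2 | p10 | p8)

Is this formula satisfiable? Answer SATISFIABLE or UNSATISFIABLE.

SATISFIABLE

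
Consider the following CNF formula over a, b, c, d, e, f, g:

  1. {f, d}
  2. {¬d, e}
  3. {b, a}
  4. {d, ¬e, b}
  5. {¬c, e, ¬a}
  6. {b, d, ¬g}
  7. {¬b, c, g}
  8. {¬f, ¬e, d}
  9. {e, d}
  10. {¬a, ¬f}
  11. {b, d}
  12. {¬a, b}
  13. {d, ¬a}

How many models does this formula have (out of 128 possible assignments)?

9

Split on d, then b.
  d=1, b=1: 9 of the 32 assignments to (a,c,e,f,g) work.
  d=1, b=0: a clause becomes empty — 0.
  d=0, b=1: a clause becomes empty — 0.
  d=0, b=0: a clause becomes empty — 0.
Total: 9 + 0 + 0 + 0 = 9.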